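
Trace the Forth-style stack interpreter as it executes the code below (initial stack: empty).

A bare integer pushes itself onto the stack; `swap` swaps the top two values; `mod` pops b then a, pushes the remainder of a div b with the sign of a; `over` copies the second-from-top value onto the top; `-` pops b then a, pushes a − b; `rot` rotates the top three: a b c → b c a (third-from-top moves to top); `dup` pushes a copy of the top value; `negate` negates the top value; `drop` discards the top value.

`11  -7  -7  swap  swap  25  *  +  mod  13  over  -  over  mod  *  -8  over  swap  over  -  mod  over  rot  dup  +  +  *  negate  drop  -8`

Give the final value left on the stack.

11     : 11
-7     : 11 -7
-7     : 11 -7 -7
swap   : 11 -7 -7
swap   : 11 -7 -7
25     : 11 -7 -7 25
*      : 11 -7 -175
+      : 11 -182
mod    : 11
13     : 11 13
over   : 11 13 11
-      : 11 2
over   : 11 2 11
mod    : 11 2
*      : 22
-8     : 22 -8
over   : 22 -8 22
swap   : 22 22 -8
over   : 22 22 -8 22
-      : 22 22 -30
mod    : 22 22
over   : 22 22 22
rot    : 22 22 22
dup    : 22 22 22 22
+      : 22 22 44
+      : 22 66
*      : 1452
negate : -1452
drop   : (empty)
-8     : -8

-8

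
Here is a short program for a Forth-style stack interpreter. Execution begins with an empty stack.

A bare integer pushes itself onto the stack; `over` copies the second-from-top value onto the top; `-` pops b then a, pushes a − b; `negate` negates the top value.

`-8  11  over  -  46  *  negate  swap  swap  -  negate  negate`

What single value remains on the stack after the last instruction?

866

-8      -8
11      -8 11
over    -8 11 -8
-       -8 19
46      -8 19 46
*       -8 874
negate  -8 -874
swap    -874 -8
swap    -8 -874
-       866
negate  -866
negate  866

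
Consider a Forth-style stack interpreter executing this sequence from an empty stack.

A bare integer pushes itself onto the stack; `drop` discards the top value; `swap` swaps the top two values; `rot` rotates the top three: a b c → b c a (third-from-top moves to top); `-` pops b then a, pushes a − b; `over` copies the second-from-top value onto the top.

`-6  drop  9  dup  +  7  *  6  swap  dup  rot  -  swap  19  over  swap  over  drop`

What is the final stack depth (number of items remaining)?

-6   : -6
drop : (empty)
9    : 9
dup  : 9 9
+    : 18
7    : 18 7
*    : 126
6    : 126 6
swap : 6 126
dup  : 6 126 126
rot  : 126 126 6
-    : 126 120
swap : 120 126
19   : 120 126 19
over : 120 126 19 126
swap : 120 126 126 19
over : 120 126 126 19 126
drop : 120 126 126 19

4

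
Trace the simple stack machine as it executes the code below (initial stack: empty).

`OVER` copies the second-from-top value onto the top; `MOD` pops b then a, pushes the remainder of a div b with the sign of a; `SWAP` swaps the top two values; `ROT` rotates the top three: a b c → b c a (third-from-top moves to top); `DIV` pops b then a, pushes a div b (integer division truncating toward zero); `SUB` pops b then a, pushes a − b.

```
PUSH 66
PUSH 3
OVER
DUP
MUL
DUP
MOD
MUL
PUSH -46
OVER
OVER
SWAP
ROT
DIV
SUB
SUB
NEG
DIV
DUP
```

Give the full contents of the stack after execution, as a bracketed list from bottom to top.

[-1, -1]

PUSH 66  -> [66]
PUSH 3   -> [66, 3]
OVER     -> [66, 3, 66]
DUP      -> [66, 3, 66, 66]
MUL      -> [66, 3, 4356]
DUP      -> [66, 3, 4356, 4356]
MOD      -> [66, 3, 0]
MUL      -> [66, 0]
PUSH -46 -> [66, 0, -46]
OVER     -> [66, 0, -46, 0]
OVER     -> [66, 0, -46, 0, -46]
SWAP     -> [66, 0, -46, -46, 0]
ROT      -> [66, 0, -46, 0, -46]
DIV      -> [66, 0, -46, 0]
SUB      -> [66, 0, -46]
SUB      -> [66, 46]
NEG      -> [66, -46]
DIV      -> [-1]
DUP      -> [-1, -1]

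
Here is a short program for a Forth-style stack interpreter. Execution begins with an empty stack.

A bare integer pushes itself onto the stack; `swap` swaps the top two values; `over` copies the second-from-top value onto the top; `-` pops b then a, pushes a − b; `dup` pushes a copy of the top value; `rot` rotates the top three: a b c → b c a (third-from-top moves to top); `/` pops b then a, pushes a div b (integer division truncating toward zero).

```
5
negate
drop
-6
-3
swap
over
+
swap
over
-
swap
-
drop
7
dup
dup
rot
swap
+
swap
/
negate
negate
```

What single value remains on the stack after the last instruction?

5       [5]
negate  [-5]
drop    []
-6      [-6]
-3      [-6, -3]
swap    [-3, -6]
over    [-3, -6, -3]
+       [-3, -9]
swap    [-9, -3]
over    [-9, -3, -9]
-       [-9, 6]
swap    [6, -9]
-       [15]
drop    []
7       [7]
dup     [7, 7]
dup     [7, 7, 7]
rot     [7, 7, 7]
swap    [7, 7, 7]
+       [7, 14]
swap    [14, 7]
/       [2]
negate  [-2]
negate  [2]

2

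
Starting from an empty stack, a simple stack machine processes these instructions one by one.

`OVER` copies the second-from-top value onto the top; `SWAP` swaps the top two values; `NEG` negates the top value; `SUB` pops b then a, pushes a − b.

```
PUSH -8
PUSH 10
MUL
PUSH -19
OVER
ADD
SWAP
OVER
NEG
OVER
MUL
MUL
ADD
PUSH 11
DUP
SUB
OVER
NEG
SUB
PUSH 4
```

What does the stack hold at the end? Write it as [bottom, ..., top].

[633501, 633501, 4]

PUSH -8  → -8
PUSH 10  → -8 10
MUL      → -80
PUSH -19 → -80 -19
OVER     → -80 -19 -80
ADD      → -80 -99
SWAP     → -99 -80
OVER     → -99 -80 -99
NEG      → -99 -80 99
OVER     → -99 -80 99 -80
MUL      → -99 -80 -7920
MUL      → -99 633600
ADD      → 633501
PUSH 11  → 633501 11
DUP      → 633501 11 11
SUB      → 633501 0
OVER     → 633501 0 633501
NEG      → 633501 0 -633501
SUB      → 633501 633501
PUSH 4   → 633501 633501 4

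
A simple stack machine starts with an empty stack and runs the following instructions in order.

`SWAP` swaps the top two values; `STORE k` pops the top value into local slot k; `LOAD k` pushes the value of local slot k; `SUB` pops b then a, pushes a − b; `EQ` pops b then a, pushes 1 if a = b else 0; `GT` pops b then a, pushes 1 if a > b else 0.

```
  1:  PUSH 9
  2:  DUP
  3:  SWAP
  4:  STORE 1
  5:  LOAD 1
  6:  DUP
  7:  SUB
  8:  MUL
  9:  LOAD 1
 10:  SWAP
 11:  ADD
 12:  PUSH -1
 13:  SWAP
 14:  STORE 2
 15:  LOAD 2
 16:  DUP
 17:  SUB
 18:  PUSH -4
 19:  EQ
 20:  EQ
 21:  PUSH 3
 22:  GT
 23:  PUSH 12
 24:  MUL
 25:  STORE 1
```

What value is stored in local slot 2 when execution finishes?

9

PUSH 9  -> [9]
DUP     -> [9, 9]
SWAP    -> [9, 9]
STORE 1 -> [9]
LOAD 1  -> [9, 9]
DUP     -> [9, 9, 9]
SUB     -> [9, 0]
MUL     -> [0]
LOAD 1  -> [0, 9]
SWAP    -> [9, 0]
ADD     -> [9]
PUSH -1 -> [9, -1]
SWAP    -> [-1, 9]
STORE 2 -> [-1]
LOAD 2  -> [-1, 9]
DUP     -> [-1, 9, 9]
SUB     -> [-1, 0]
PUSH -4 -> [-1, 0, -4]
EQ      -> [-1, 0]
EQ      -> [0]
PUSH 3  -> [0, 3]
GT      -> [0]
PUSH 12 -> [0, 12]
MUL     -> [0]
STORE 1 -> []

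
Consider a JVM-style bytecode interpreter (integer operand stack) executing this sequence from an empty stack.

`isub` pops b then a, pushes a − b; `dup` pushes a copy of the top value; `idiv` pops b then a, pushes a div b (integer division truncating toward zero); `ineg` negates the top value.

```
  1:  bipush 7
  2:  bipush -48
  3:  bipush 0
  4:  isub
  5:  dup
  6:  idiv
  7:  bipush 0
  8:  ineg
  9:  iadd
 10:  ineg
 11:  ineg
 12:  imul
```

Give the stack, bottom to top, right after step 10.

bipush 7   → 7
bipush -48 → 7 -48
bipush 0   → 7 -48 0
isub       → 7 -48
dup        → 7 -48 -48
idiv       → 7 1
bipush 0   → 7 1 0
ineg       → 7 1 0
iadd       → 7 1
ineg       → 7 -1

[7, -1]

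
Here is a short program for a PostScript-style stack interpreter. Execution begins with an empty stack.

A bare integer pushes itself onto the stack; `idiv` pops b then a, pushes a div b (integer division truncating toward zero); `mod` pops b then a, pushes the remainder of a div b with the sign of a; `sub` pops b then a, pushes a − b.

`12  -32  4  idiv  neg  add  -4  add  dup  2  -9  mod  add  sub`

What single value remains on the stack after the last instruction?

12   → 12
-32  → 12 -32
4    → 12 -32 4
idiv → 12 -8
neg  → 12 8
add  → 20
-4   → 20 -4
add  → 16
dup  → 16 16
2    → 16 16 2
-9   → 16 16 2 -9
mod  → 16 16 2
add  → 16 18
sub  → -2

-2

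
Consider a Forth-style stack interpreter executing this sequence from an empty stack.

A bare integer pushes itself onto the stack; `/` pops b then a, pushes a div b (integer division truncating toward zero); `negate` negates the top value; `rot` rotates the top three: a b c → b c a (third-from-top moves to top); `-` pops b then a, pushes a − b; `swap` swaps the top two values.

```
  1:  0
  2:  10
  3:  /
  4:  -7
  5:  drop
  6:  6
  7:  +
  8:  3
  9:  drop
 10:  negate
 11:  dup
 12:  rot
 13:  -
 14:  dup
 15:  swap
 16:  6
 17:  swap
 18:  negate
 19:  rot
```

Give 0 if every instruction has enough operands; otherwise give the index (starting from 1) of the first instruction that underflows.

0      -> [0]
10     -> [0, 10]
/      -> [0]
-7     -> [0, -7]
drop   -> [0]
6      -> [0, 6]
+      -> [6]
3      -> [6, 3]
drop   -> [6]
negate -> [-6]
dup    -> [-6, -6]
rot  — needs 3 operands, stack has 2 → underflow

12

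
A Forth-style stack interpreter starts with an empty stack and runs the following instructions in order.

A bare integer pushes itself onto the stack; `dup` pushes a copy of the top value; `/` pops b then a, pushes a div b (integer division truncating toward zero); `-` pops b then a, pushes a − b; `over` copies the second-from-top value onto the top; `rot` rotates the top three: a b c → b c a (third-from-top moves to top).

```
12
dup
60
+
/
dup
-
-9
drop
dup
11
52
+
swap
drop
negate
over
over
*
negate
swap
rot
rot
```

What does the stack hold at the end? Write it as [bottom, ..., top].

[-63, 0, 0]

12     → [12]
dup    → [12, 12]
60     → [12, 12, 60]
+      → [12, 72]
/      → [0]
dup    → [0, 0]
-      → [0]
-9     → [0, -9]
drop   → [0]
dup    → [0, 0]
11     → [0, 0, 11]
52     → [0, 0, 11, 52]
+      → [0, 0, 63]
swap   → [0, 63, 0]
drop   → [0, 63]
negate → [0, -63]
over   → [0, -63, 0]
over   → [0, -63, 0, -63]
*      → [0, -63, 0]
negate → [0, -63, 0]
swap   → [0, 0, -63]
rot    → [0, -63, 0]
rot    → [-63, 0, 0]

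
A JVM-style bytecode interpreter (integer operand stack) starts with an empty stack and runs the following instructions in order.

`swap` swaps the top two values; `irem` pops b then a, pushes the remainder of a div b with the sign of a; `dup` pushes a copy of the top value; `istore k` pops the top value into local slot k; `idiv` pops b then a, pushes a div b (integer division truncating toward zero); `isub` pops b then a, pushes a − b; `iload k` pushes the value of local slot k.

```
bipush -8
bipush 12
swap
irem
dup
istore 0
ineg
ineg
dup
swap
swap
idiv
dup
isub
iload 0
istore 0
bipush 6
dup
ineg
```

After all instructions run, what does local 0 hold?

4

bipush -8 → -8
bipush 12 → -8 12
swap      → 12 -8
irem      → 4
dup       → 4 4
istore 0  → 4
ineg      → -4
ineg      → 4
dup       → 4 4
swap      → 4 4
swap      → 4 4
idiv      → 1
dup       → 1 1
isub      → 0
iload 0   → 0 4
istore 0  → 0
bipush 6  → 0 6
dup       → 0 6 6
ineg      → 0 6 -6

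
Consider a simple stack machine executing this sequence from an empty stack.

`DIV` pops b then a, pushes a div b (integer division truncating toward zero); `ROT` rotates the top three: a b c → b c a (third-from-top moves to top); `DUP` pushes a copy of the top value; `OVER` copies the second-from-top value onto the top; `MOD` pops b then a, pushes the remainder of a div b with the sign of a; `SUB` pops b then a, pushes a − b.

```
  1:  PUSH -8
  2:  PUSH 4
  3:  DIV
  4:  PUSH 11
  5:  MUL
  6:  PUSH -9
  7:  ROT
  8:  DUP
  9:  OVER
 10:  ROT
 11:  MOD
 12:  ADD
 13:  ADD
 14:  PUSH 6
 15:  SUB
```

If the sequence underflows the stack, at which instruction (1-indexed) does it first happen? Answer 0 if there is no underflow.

PUSH -8 → [-8]
PUSH 4  → [-8, 4]
DIV     → [-2]
PUSH 11 → [-2, 11]
MUL     → [-22]
PUSH -9 → [-22, -9]
ROT  — needs 3 operands, stack has 2 → underflow

7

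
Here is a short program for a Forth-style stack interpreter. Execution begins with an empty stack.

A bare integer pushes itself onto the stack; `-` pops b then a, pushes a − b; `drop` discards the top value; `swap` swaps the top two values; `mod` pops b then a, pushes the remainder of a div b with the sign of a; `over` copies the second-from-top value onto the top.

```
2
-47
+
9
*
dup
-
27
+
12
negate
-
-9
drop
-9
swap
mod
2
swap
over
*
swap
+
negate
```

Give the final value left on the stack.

16

2       2
-47     2 -47
+       -45
9       -45 9
*       -405
dup     -405 -405
-       0
27      0 27
+       27
12      27 12
negate  27 -12
-       39
-9      39 -9
drop    39
-9      39 -9
swap    -9 39
mod     -9
2       -9 2
swap    2 -9
over    2 -9 2
*       2 -18
swap    -18 2
+       -16
negate  16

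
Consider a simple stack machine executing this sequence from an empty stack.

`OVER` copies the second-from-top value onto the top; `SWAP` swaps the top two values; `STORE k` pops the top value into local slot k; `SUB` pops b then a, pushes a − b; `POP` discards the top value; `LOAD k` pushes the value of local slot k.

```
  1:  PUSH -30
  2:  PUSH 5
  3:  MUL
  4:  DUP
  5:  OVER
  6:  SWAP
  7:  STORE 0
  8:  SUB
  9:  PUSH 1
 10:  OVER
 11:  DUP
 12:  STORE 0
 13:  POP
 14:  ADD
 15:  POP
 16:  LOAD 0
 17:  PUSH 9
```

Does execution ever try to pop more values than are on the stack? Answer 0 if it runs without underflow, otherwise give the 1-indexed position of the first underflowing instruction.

0

PUSH -30 -> -30
PUSH 5   -> -30 5
MUL      -> -150
DUP      -> -150 -150
OVER     -> -150 -150 -150
SWAP     -> -150 -150 -150
STORE 0  -> -150 -150
SUB      -> 0
PUSH 1   -> 0 1
OVER     -> 0 1 0
DUP      -> 0 1 0 0
STORE 0  -> 0 1 0
POP      -> 0 1
ADD      -> 1
POP      -> (empty)
LOAD 0   -> 0
PUSH 9   -> 0 9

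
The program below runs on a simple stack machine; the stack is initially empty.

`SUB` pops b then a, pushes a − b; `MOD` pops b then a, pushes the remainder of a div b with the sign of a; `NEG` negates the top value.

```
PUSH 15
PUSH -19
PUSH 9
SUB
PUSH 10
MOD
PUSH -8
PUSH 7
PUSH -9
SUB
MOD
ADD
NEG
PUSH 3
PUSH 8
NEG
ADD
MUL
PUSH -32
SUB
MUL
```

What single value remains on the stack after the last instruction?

PUSH 15  -> [15]
PUSH -19 -> [15, -19]
PUSH 9   -> [15, -19, 9]
SUB      -> [15, -28]
PUSH 10  -> [15, -28, 10]
MOD      -> [15, -8]
PUSH -8  -> [15, -8, -8]
PUSH 7   -> [15, -8, -8, 7]
PUSH -9  -> [15, -8, -8, 7, -9]
SUB      -> [15, -8, -8, 16]
MOD      -> [15, -8, -8]
ADD      -> [15, -16]
NEG      -> [15, 16]
PUSH 3   -> [15, 16, 3]
PUSH 8   -> [15, 16, 3, 8]
NEG      -> [15, 16, 3, -8]
ADD      -> [15, 16, -5]
MUL      -> [15, -80]
PUSH -32 -> [15, -80, -32]
SUB      -> [15, -48]
MUL      -> [-720]

-720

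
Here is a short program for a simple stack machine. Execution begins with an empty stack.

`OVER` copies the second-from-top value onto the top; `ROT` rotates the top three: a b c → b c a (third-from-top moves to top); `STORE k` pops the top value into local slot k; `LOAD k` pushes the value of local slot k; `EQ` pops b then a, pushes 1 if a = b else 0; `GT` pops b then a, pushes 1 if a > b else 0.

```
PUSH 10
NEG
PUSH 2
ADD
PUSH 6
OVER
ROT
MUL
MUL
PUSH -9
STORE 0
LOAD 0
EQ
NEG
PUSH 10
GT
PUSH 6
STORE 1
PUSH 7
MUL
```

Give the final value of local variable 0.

PUSH 10  10
NEG      -10
PUSH 2   -10 2
ADD      -8
PUSH 6   -8 6
OVER     -8 6 -8
ROT      6 -8 -8
MUL      6 64
MUL      384
PUSH -9  384 -9
STORE 0  384
LOAD 0   384 -9
EQ       0
NEG      0
PUSH 10  0 10
GT       0
PUSH 6   0 6
STORE 1  0
PUSH 7   0 7
MUL      0

-9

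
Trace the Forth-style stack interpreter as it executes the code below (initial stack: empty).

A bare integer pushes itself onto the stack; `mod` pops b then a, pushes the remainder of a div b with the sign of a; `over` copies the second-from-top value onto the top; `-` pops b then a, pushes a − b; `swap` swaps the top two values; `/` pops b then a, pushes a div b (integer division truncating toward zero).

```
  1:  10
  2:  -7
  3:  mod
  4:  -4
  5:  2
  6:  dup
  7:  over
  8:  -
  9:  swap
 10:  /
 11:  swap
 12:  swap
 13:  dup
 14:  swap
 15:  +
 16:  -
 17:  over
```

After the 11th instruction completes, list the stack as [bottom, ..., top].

[3, 0, -4]

10   -> 10
-7   -> 10 -7
mod  -> 3
-4   -> 3 -4
2    -> 3 -4 2
dup  -> 3 -4 2 2
over -> 3 -4 2 2 2
-    -> 3 -4 2 0
swap -> 3 -4 0 2
/    -> 3 -4 0
swap -> 3 0 -4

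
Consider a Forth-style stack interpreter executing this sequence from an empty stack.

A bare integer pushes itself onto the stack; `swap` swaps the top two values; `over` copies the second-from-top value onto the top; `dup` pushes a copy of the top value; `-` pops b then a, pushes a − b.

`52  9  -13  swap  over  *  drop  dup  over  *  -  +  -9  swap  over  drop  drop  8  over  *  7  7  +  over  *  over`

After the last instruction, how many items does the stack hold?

52   → 52
9    → 52 9
-13  → 52 9 -13
swap → 52 -13 9
over → 52 -13 9 -13
*    → 52 -13 -117
drop → 52 -13
dup  → 52 -13 -13
over → 52 -13 -13 -13
*    → 52 -13 169
-    → 52 -182
+    → -130
-9   → -130 -9
swap → -9 -130
over → -9 -130 -9
drop → -9 -130
drop → -9
8    → -9 8
over → -9 8 -9
*    → -9 -72
7    → -9 -72 7
7    → -9 -72 7 7
+    → -9 -72 14
over → -9 -72 14 -72
*    → -9 -72 -1008
over → -9 -72 -1008 -72

4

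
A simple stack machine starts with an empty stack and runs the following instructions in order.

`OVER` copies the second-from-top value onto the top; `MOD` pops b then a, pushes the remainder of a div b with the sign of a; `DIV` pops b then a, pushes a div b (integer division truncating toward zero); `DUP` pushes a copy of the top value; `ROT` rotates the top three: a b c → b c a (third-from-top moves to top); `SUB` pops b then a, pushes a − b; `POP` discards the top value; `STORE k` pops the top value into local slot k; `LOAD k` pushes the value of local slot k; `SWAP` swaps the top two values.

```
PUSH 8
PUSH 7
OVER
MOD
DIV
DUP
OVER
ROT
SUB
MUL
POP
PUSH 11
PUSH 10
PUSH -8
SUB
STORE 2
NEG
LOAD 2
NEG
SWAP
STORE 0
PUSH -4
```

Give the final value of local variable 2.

PUSH 8  → [8]
PUSH 7  → [8, 7]
OVER    → [8, 7, 8]
MOD     → [8, 7]
DIV     → [1]
DUP     → [1, 1]
OVER    → [1, 1, 1]
ROT     → [1, 1, 1]
SUB     → [1, 0]
MUL     → [0]
POP     → []
PUSH 11 → [11]
PUSH 10 → [11, 10]
PUSH -8 → [11, 10, -8]
SUB     → [11, 18]
STORE 2 → [11]
NEG     → [-11]
LOAD 2  → [-11, 18]
NEG     → [-11, -18]
SWAP    → [-18, -11]
STORE 0 → [-18]
PUSH -4 → [-18, -4]

18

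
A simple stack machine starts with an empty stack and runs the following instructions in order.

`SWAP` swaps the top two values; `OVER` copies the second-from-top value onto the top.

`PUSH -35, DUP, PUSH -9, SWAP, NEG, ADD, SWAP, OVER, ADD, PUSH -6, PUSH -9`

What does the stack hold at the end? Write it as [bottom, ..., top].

PUSH -35  [-35]
DUP       [-35, -35]
PUSH -9   [-35, -35, -9]
SWAP      [-35, -9, -35]
NEG       [-35, -9, 35]
ADD       [-35, 26]
SWAP      [26, -35]
OVER      [26, -35, 26]
ADD       [26, -9]
PUSH -6   [26, -9, -6]
PUSH -9   [26, -9, -6, -9]

[26, -9, -6, -9]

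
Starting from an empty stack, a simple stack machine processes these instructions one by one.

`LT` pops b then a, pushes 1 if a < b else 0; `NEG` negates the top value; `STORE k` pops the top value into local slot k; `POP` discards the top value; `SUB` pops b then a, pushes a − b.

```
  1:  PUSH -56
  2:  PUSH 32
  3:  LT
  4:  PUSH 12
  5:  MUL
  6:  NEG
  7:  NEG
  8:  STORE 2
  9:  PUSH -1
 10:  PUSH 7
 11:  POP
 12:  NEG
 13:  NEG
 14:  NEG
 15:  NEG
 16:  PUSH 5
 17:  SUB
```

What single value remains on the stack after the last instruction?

-6

PUSH -56  -56
PUSH 32   -56 32
LT        1
PUSH 12   1 12
MUL       12
NEG       -12
NEG       12
STORE 2   (empty)
PUSH -1   -1
PUSH 7    -1 7
POP       -1
NEG       1
NEG       -1
NEG       1
NEG       -1
PUSH 5    -1 5
SUB       -6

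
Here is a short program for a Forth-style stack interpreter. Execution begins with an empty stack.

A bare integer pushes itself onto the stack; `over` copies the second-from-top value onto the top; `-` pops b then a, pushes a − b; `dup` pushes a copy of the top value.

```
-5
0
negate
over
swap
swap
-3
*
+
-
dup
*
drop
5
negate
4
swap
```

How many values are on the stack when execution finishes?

-5     → [-5]
0      → [-5, 0]
negate → [-5, 0]
over   → [-5, 0, -5]
swap   → [-5, -5, 0]
swap   → [-5, 0, -5]
-3     → [-5, 0, -5, -3]
*      → [-5, 0, 15]
+      → [-5, 15]
-      → [-20]
dup    → [-20, -20]
*      → [400]
drop   → []
5      → [5]
negate → [-5]
4      → [-5, 4]
swap   → [4, -5]

2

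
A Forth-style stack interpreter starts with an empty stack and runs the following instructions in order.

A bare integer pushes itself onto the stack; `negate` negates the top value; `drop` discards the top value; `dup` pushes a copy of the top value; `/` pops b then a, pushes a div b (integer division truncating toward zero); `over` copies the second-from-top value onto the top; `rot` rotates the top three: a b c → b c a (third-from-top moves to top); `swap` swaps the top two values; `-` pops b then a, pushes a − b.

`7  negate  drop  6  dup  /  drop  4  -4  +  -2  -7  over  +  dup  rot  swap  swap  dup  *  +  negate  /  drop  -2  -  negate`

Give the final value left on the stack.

-2

7      : [7]
negate : [-7]
drop   : []
6      : [6]
dup    : [6, 6]
/      : [1]
drop   : []
4      : [4]
-4     : [4, -4]
+      : [0]
-2     : [0, -2]
-7     : [0, -2, -7]
over   : [0, -2, -7, -2]
+      : [0, -2, -9]
dup    : [0, -2, -9, -9]
rot    : [0, -9, -9, -2]
swap   : [0, -9, -2, -9]
swap   : [0, -9, -9, -2]
dup    : [0, -9, -9, -2, -2]
*      : [0, -9, -9, 4]
+      : [0, -9, -5]
negate : [0, -9, 5]
/      : [0, -1]
drop   : [0]
-2     : [0, -2]
-      : [2]
negate : [-2]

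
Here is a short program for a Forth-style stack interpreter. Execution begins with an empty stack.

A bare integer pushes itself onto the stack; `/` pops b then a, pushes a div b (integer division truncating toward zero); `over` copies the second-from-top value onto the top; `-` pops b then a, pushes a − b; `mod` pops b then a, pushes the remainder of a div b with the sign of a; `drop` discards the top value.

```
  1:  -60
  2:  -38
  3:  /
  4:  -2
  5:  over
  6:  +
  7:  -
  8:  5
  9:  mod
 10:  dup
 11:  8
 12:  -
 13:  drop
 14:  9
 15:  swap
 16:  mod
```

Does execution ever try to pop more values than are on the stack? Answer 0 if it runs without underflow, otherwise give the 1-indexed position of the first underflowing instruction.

-60  -> -60
-38  -> -60 -38
/    -> 1
-2   -> 1 -2
over -> 1 -2 1
+    -> 1 -1
-    -> 2
5    -> 2 5
mod  -> 2
dup  -> 2 2
8    -> 2 2 8
-    -> 2 -6
drop -> 2
9    -> 2 9
swap -> 9 2
mod  -> 1

0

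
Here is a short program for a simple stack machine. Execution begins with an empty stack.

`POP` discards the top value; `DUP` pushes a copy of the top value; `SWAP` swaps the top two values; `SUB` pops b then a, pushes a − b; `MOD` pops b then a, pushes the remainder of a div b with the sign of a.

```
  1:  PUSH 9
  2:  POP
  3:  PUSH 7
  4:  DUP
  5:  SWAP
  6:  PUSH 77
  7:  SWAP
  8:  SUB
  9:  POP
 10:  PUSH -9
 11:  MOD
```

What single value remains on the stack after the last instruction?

7

PUSH 9  -> [9]
POP     -> []
PUSH 7  -> [7]
DUP     -> [7, 7]
SWAP    -> [7, 7]
PUSH 77 -> [7, 7, 77]
SWAP    -> [7, 77, 7]
SUB     -> [7, 70]
POP     -> [7]
PUSH -9 -> [7, -9]
MOD     -> [7]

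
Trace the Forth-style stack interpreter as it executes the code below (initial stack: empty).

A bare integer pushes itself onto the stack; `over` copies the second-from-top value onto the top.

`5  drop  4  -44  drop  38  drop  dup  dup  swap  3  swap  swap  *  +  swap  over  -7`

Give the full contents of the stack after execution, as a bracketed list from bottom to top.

[16, 4, 16, -7]

5    → [5]
drop → []
4    → [4]
-44  → [4, -44]
drop → [4]
38   → [4, 38]
drop → [4]
dup  → [4, 4]
dup  → [4, 4, 4]
swap → [4, 4, 4]
3    → [4, 4, 4, 3]
swap → [4, 4, 3, 4]
swap → [4, 4, 4, 3]
*    → [4, 4, 12]
+    → [4, 16]
swap → [16, 4]
over → [16, 4, 16]
-7   → [16, 4, 16, -7]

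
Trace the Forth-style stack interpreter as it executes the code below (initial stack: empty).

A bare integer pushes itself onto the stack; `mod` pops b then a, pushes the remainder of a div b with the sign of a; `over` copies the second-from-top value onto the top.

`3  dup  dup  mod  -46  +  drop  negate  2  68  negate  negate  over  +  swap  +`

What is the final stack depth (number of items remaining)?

3       3
dup     3 3
dup     3 3 3
mod     3 0
-46     3 0 -46
+       3 -46
drop    3
negate  -3
2       -3 2
68      -3 2 68
negate  -3 2 -68
negate  -3 2 68
over    -3 2 68 2
+       -3 2 70
swap    -3 70 2
+       -3 72

2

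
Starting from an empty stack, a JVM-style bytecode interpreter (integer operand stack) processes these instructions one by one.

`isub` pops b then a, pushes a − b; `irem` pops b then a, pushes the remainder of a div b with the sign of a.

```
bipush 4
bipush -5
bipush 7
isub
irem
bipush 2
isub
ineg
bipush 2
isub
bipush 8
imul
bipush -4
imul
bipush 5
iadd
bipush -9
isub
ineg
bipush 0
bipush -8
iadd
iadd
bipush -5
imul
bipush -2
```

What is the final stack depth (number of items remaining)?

bipush 4  : 4
bipush -5 : 4 -5
bipush 7  : 4 -5 7
isub      : 4 -12
irem      : 4
bipush 2  : 4 2
isub      : 2
ineg      : -2
bipush 2  : -2 2
isub      : -4
bipush 8  : -4 8
imul      : -32
bipush -4 : -32 -4
imul      : 128
bipush 5  : 128 5
iadd      : 133
bipush -9 : 133 -9
isub      : 142
ineg      : -142
bipush 0  : -142 0
bipush -8 : -142 0 -8
iadd      : -142 -8
iadd      : -150
bipush -5 : -150 -5
imul      : 750
bipush -2 : 750 -2

2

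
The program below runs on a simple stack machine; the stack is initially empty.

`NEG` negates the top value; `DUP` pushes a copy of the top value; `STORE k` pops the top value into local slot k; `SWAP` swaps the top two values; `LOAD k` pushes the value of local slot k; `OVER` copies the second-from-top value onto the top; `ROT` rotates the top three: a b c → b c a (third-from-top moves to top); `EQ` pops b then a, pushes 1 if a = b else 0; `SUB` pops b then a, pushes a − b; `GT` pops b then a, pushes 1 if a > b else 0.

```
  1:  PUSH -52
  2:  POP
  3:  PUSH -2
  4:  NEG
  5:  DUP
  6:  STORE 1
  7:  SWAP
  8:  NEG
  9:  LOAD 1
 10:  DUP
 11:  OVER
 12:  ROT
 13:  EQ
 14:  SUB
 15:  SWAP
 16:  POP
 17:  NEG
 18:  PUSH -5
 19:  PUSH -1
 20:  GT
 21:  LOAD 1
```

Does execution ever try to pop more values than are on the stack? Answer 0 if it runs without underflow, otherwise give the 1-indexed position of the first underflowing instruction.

7

PUSH -52 -> [-52]
POP      -> []
PUSH -2  -> [-2]
NEG      -> [2]
DUP      -> [2, 2]
STORE 1  -> [2]
SWAP  — needs 2 operands, stack has 1 → underflow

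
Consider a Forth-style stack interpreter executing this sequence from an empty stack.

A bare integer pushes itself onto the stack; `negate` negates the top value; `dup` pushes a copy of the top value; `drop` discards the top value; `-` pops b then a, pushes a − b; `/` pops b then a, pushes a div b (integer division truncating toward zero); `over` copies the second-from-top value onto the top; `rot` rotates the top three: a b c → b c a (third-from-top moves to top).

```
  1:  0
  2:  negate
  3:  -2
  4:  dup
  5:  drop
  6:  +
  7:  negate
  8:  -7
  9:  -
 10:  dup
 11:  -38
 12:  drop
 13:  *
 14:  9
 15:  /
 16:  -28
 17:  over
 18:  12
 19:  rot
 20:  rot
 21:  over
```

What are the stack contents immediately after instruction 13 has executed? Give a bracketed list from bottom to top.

[81]

0       0
negate  0
-2      0 -2
dup     0 -2 -2
drop    0 -2
+       -2
negate  2
-7      2 -7
-       9
dup     9 9
-38     9 9 -38
drop    9 9
*       81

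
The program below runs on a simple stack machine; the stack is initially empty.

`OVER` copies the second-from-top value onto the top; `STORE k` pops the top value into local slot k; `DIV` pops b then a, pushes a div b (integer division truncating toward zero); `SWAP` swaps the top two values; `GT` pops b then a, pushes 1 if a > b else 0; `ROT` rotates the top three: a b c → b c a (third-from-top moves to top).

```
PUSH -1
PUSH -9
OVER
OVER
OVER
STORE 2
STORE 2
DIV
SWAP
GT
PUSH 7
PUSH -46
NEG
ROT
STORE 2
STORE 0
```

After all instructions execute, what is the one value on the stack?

7

PUSH -1  → -1
PUSH -9  → -1 -9
OVER     → -1 -9 -1
OVER     → -1 -9 -1 -9
OVER     → -1 -9 -1 -9 -1
STORE 2  → -1 -9 -1 -9
STORE 2  → -1 -9 -1
DIV      → -1 9
SWAP     → 9 -1
GT       → 1
PUSH 7   → 1 7
PUSH -46 → 1 7 -46
NEG      → 1 7 46
ROT      → 7 46 1
STORE 2  → 7 46
STORE 0  → 7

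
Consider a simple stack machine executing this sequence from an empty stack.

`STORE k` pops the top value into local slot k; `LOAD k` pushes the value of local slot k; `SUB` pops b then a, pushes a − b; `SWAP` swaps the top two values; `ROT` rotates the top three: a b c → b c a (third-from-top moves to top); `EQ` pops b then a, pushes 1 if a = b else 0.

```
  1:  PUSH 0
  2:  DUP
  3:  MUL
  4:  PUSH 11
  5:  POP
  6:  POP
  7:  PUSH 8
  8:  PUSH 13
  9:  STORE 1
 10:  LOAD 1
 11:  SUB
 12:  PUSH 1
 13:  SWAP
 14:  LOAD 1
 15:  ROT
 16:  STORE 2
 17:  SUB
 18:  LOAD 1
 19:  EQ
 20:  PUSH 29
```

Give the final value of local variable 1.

PUSH 0  : [0]
DUP     : [0, 0]
MUL     : [0]
PUSH 11 : [0, 11]
POP     : [0]
POP     : []
PUSH 8  : [8]
PUSH 13 : [8, 13]
STORE 1 : [8]
LOAD 1  : [8, 13]
SUB     : [-5]
PUSH 1  : [-5, 1]
SWAP    : [1, -5]
LOAD 1  : [1, -5, 13]
ROT     : [-5, 13, 1]
STORE 2 : [-5, 13]
SUB     : [-18]
LOAD 1  : [-18, 13]
EQ      : [0]
PUSH 29 : [0, 29]

13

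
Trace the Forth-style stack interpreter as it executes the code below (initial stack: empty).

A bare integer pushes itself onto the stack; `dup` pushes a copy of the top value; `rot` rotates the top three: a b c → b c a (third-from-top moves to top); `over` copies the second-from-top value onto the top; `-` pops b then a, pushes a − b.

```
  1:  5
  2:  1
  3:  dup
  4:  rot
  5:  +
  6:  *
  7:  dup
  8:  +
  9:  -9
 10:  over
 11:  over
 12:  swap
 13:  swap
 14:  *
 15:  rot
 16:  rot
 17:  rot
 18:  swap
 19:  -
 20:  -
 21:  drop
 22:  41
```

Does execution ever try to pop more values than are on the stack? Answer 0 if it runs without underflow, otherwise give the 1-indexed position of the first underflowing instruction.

5    -> [5]
1    -> [5, 1]
dup  -> [5, 1, 1]
rot  -> [1, 1, 5]
+    -> [1, 6]
*    -> [6]
dup  -> [6, 6]
+    -> [12]
-9   -> [12, -9]
over -> [12, -9, 12]
over -> [12, -9, 12, -9]
swap -> [12, -9, -9, 12]
swap -> [12, -9, 12, -9]
*    -> [12, -9, -108]
rot  -> [-9, -108, 12]
rot  -> [-108, 12, -9]
rot  -> [12, -9, -108]
swap -> [12, -108, -9]
-    -> [12, -99]
-    -> [111]
drop -> []
41   -> [41]

0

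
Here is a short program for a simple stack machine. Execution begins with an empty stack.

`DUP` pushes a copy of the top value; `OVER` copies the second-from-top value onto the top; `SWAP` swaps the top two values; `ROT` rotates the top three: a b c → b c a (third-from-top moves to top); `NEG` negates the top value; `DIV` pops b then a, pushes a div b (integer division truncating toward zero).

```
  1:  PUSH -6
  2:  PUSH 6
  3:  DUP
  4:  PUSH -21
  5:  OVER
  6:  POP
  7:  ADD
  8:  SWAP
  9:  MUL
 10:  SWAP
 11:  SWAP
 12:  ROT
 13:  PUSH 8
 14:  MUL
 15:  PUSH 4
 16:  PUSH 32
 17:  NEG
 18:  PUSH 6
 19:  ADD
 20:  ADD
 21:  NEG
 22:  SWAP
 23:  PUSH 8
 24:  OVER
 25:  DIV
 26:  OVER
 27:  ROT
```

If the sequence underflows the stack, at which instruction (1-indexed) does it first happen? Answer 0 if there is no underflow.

PUSH -6  -> [-6]
PUSH 6   -> [-6, 6]
DUP      -> [-6, 6, 6]
PUSH -21 -> [-6, 6, 6, -21]
OVER     -> [-6, 6, 6, -21, 6]
POP      -> [-6, 6, 6, -21]
ADD      -> [-6, 6, -15]
SWAP     -> [-6, -15, 6]
MUL      -> [-6, -90]
SWAP     -> [-90, -6]
SWAP     -> [-6, -90]
ROT  — needs 3 operands, stack has 2 → underflow

12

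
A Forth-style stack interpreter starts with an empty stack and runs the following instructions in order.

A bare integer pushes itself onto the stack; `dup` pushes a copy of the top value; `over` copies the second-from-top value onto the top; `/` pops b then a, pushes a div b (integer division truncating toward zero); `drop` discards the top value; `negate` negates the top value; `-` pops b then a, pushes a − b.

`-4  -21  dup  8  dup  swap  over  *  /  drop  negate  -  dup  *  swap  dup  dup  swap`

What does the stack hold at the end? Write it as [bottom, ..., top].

[1764, -4, -4, -4]

-4     -> -4
-21    -> -4 -21
dup    -> -4 -21 -21
8      -> -4 -21 -21 8
dup    -> -4 -21 -21 8 8
swap   -> -4 -21 -21 8 8
over   -> -4 -21 -21 8 8 8
*      -> -4 -21 -21 8 64
/      -> -4 -21 -21 0
drop   -> -4 -21 -21
negate -> -4 -21 21
-      -> -4 -42
dup    -> -4 -42 -42
*      -> -4 1764
swap   -> 1764 -4
dup    -> 1764 -4 -4
dup    -> 1764 -4 -4 -4
swap   -> 1764 -4 -4 -4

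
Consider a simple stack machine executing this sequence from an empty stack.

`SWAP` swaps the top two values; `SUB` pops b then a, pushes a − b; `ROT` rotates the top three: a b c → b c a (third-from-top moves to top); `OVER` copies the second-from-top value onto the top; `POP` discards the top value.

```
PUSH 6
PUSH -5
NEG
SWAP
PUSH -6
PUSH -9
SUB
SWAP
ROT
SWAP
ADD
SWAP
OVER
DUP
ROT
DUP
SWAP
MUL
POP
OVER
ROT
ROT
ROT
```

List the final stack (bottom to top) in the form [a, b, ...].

PUSH 6  → [6]
PUSH -5 → [6, -5]
NEG     → [6, 5]
SWAP    → [5, 6]
PUSH -6 → [5, 6, -6]
PUSH -9 → [5, 6, -6, -9]
SUB     → [5, 6, 3]
SWAP    → [5, 3, 6]
ROT     → [3, 6, 5]
SWAP    → [3, 5, 6]
ADD     → [3, 11]
SWAP    → [11, 3]
OVER    → [11, 3, 11]
DUP     → [11, 3, 11, 11]
ROT     → [11, 11, 11, 3]
DUP     → [11, 11, 11, 3, 3]
SWAP    → [11, 11, 11, 3, 3]
MUL     → [11, 11, 11, 9]
POP     → [11, 11, 11]
OVER    → [11, 11, 11, 11]
ROT     → [11, 11, 11, 11]
ROT     → [11, 11, 11, 11]
ROT     → [11, 11, 11, 11]

[11, 11, 11, 11]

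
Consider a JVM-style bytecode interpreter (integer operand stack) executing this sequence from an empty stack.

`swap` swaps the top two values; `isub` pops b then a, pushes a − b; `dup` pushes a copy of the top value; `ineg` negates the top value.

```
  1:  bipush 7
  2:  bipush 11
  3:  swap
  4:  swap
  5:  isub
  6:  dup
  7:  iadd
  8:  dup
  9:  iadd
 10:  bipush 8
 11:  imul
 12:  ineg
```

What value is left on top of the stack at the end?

128

bipush 7  → 7
bipush 11 → 7 11
swap      → 11 7
swap      → 7 11
isub      → -4
dup       → -4 -4
iadd      → -8
dup       → -8 -8
iadd      → -16
bipush 8  → -16 8
imul      → -128
ineg      → 128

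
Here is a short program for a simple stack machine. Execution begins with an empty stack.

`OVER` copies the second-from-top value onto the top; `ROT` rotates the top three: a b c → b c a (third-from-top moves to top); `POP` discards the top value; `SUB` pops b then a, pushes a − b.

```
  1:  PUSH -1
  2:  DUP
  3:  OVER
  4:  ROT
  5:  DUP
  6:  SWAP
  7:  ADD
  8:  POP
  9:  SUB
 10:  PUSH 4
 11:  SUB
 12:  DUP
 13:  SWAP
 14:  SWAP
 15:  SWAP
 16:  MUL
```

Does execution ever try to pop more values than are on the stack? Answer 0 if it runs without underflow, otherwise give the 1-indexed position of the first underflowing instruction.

0

PUSH -1 → -1
DUP     → -1 -1
OVER    → -1 -1 -1
ROT     → -1 -1 -1
DUP     → -1 -1 -1 -1
SWAP    → -1 -1 -1 -1
ADD     → -1 -1 -2
POP     → -1 -1
SUB     → 0
PUSH 4  → 0 4
SUB     → -4
DUP     → -4 -4
SWAP    → -4 -4
SWAP    → -4 -4
SWAP    → -4 -4
MUL     → 16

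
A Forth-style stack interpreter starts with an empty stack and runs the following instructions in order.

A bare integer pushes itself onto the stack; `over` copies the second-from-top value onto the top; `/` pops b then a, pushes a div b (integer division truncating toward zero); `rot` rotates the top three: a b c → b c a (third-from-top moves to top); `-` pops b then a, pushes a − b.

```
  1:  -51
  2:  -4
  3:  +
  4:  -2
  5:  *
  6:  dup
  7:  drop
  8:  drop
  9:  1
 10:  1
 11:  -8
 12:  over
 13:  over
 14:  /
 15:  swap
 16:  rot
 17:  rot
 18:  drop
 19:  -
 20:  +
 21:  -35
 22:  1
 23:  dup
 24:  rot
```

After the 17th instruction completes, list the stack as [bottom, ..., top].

-51   [-51]
-4    [-51, -4]
+     [-55]
-2    [-55, -2]
*     [110]
dup   [110, 110]
drop  [110]
drop  []
1     [1]
1     [1, 1]
-8    [1, 1, -8]
over  [1, 1, -8, 1]
over  [1, 1, -8, 1, -8]
/     [1, 1, -8, 0]
swap  [1, 1, 0, -8]
rot   [1, 0, -8, 1]
rot   [1, -8, 1, 0]

[1, -8, 1, 0]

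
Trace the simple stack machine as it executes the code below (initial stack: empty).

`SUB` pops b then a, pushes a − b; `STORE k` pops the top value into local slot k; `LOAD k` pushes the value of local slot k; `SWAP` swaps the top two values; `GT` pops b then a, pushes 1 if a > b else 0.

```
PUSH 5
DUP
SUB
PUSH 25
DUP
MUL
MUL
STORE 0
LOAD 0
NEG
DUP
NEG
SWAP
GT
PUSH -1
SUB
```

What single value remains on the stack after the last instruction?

PUSH 5  -> 5
DUP     -> 5 5
SUB     -> 0
PUSH 25 -> 0 25
DUP     -> 0 25 25
MUL     -> 0 625
MUL     -> 0
STORE 0 -> (empty)
LOAD 0  -> 0
NEG     -> 0
DUP     -> 0 0
NEG     -> 0 0
SWAP    -> 0 0
GT      -> 0
PUSH -1 -> 0 -1
SUB     -> 1

1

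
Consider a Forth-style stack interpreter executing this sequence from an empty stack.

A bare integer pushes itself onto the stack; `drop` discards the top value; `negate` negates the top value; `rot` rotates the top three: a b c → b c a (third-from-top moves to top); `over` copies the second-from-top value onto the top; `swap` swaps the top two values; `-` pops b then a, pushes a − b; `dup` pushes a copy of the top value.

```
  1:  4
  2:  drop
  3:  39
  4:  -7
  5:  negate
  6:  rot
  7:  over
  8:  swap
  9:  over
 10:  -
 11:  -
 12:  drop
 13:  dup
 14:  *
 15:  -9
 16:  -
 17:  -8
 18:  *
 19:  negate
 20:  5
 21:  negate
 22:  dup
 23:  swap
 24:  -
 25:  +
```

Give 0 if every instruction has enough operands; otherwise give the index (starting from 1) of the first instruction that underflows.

6

4       [4]
drop    []
39      [39]
-7      [39, -7]
negate  [39, 7]
rot  — needs 3 operands, stack has 2 → underflow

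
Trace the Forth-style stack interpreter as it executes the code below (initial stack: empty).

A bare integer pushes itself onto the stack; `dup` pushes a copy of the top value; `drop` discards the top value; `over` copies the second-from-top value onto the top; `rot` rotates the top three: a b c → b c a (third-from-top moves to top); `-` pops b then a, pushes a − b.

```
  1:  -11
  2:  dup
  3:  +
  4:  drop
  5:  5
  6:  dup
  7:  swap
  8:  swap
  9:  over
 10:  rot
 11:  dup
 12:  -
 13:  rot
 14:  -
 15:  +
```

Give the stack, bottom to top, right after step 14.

[5, -5]

-11   [-11]
dup   [-11, -11]
+     [-22]
drop  []
5     [5]
dup   [5, 5]
swap  [5, 5]
swap  [5, 5]
over  [5, 5, 5]
rot   [5, 5, 5]
dup   [5, 5, 5, 5]
-     [5, 5, 0]
rot   [5, 0, 5]
-     [5, -5]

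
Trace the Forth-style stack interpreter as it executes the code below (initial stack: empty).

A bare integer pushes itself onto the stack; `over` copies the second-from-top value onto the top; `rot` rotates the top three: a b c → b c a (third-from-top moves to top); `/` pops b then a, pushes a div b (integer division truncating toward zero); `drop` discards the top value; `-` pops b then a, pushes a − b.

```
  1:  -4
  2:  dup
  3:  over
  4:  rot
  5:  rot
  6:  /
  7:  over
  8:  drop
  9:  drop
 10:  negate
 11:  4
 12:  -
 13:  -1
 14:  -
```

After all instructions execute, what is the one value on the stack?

1

-4     -> [-4]
dup    -> [-4, -4]
over   -> [-4, -4, -4]
rot    -> [-4, -4, -4]
rot    -> [-4, -4, -4]
/      -> [-4, 1]
over   -> [-4, 1, -4]
drop   -> [-4, 1]
drop   -> [-4]
negate -> [4]
4      -> [4, 4]
-      -> [0]
-1     -> [0, -1]
-      -> [1]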